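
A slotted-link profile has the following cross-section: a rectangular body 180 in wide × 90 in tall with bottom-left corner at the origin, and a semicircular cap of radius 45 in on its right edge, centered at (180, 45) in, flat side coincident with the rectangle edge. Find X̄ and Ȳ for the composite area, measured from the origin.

X̄ = 107.91 in, Ȳ = 45.00 in

Part | A | x̄ᵢ | ȳᵢ | A·x̄ᵢ | A·ȳᵢ
rectangular body | 16200.00 | 90.00 | 45.00 | 1458000.00 | 729000.00
semicircular end | 3180.86 | 199.10 | 45.00 | 633305.26 | 143138.82
Σ | 19380.86 |  |  | 2091305.26 | 872138.82
X̄ = 2091305.26 / 19380.86 = 107.91 in
Ȳ = 872138.82 / 19380.86 = 45.00 in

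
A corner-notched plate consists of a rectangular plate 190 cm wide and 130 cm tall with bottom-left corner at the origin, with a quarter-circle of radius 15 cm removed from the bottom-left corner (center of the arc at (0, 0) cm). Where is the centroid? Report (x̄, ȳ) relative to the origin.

Part | A | x̄ᵢ | ȳᵢ | A·x̄ᵢ | A·ȳᵢ
plate | 24700.00 | 95.00 | 65.00 | 2346500.00 | 1605500.00
removed quarter-circle | -176.71 | 6.37 | 6.37 | -1125.00 | -1125.00
Σ | 24523.29 |  |  | 2345375.00 | 1604375.00
x̄ = 2345375.00 / 24523.29 = 95.64 cm
ȳ = 1604375.00 / 24523.29 = 65.42 cm

x̄ = 95.64 cm, ȳ = 65.42 cm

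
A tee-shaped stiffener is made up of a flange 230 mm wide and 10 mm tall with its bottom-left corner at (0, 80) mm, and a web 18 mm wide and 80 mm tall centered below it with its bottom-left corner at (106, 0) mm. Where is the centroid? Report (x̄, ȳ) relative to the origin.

Part | A | x̄ᵢ | ȳᵢ | A·x̄ᵢ | A·ȳᵢ
web | 1440.00 | 115.00 | 40.00 | 165600.00 | 57600.00
flange | 2300.00 | 115.00 | 85.00 | 264500.00 | 195500.00
Σ | 3740.00 |  |  | 430100.00 | 253100.00
x̄ = 430100.00 / 3740.00 = 115.00 mm
ȳ = 253100.00 / 3740.00 = 67.67 mm

x̄ = 115.00 mm, ȳ = 67.67 mm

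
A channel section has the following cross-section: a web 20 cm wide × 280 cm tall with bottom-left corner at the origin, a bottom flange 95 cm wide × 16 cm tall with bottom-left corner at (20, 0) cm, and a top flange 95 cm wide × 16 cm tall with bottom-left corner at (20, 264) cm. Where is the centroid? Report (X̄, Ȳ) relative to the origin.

X̄ = 30.23 cm, Ȳ = 140.00 cm

web: A = 20 × 280 = 5600.00, centroid at (10.00, 140.00).
bottom flange: A = 95 × 16 = 1520.00, centroid at (67.50, 8.00).
top flange: A = 95 × 16 = 1520.00, centroid at (67.50, 272.00).
ΣA = 8640.00 cm², ΣAX̄ = 261200.00 cm³, ΣAȲ = 1209600.00 cm³.
X̄ = 261200.00/8640.00 = 30.23 cm; Ȳ = 1209600.00/8640.00 = 140.00 cm.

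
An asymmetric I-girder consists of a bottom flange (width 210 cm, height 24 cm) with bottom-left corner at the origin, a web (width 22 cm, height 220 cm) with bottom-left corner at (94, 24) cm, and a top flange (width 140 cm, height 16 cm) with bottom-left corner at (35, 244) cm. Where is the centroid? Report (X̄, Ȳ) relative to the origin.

Part | A | x̄ᵢ | ȳᵢ | A·x̄ᵢ | A·ȳᵢ
bottom flange | 5040.00 | 105.00 | 12.00 | 529200.00 | 60480.00
web | 4840.00 | 105.00 | 134.00 | 508200.00 | 648560.00
top flange | 2240.00 | 105.00 | 252.00 | 235200.00 | 564480.00
Σ | 12120.00 |  |  | 1272600.00 | 1273520.00
X̄ = 1272600.00 / 12120.00 = 105.00 cm
Ȳ = 1273520.00 / 12120.00 = 105.08 cm

X̄ = 105.00 cm, Ȳ = 105.08 cm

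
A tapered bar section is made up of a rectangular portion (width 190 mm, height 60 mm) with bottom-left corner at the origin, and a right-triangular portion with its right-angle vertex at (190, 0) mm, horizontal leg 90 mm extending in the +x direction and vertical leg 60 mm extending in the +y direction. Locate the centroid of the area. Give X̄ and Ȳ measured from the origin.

rectangular portion: A = 190 × 60 = 11400.00, centroid at (95.00, 30.00).
triangular portion: A = ½·90·60 = 2700.00, centroid at (220.00, 20.00).
ΣA = 14100.00 mm²
ΣAX̄ = (11400.00)(95.00) + (2700.00)(220.00) = 1677000.00 mm³
ΣAȲ = (11400.00)(30.00) + (2700.00)(20.00) = 396000.00 mm³
X̄ = 1677000.00 / 14100.00 = 118.94 mm
Ȳ = 396000.00 / 14100.00 = 28.09 mm

X̄ = 118.94 mm, Ȳ = 28.09 mm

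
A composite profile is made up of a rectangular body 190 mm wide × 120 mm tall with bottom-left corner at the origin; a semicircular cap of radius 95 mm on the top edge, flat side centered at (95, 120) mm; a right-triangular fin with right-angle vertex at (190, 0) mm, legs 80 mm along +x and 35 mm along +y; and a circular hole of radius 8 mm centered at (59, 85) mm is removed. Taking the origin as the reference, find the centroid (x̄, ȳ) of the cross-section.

x̄ = 99.65 mm, ȳ = 95.35 mm

Part | A | x̄ᵢ | ȳᵢ | A·x̄ᵢ | A·ȳᵢ
rectangular body | 22800.00 | 95.00 | 60.00 | 2166000.00 | 1368000.00
semicircular top | 14176.44 | 95.00 | 160.32 | 1346761.50 | 2272755.76
triangular fin | 1400.00 | 216.67 | 11.67 | 303333.33 | 16333.33
hole | -201.06 | 59.00 | 85.00 | -11862.65 | -17090.26
Σ | 38175.37 |  |  | 3804232.18 | 3639998.82
x̄ = 3804232.18 / 38175.37 = 99.65 mm
ȳ = 3639998.82 / 38175.37 = 95.35 mm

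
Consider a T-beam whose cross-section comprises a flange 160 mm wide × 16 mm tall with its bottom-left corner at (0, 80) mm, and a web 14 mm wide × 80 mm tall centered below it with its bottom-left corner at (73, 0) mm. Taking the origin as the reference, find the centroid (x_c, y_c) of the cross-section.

x_c = 80.00 mm, y_c = 73.39 mm

web: A = 14 × 80 = 1120.00, centroid at (80.00, 40.00).
flange: A = 160 × 16 = 2560.00, centroid at (80.00, 88.00).
ΣA = 3680.00 mm², ΣAx_c = 294400.00 mm³, ΣAy_c = 270080.00 mm³.
x_c = 294400.00/3680.00 = 80.00 mm; y_c = 270080.00/3680.00 = 73.39 mm.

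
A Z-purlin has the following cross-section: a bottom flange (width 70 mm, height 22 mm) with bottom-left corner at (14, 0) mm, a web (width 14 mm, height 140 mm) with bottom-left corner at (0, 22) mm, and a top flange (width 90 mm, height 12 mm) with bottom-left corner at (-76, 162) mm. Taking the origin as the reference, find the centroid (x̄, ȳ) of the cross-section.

x̄ = 12.16 mm, ȳ = 82.69 mm

bottom flange: A = 70 × 22 = 1540.00, centroid at (49.00, 11.00).
web: A = 14 × 140 = 1960.00, centroid at (7.00, 92.00).
top flange: A = 90 × 12 = 1080.00, centroid at (-31.00, 168.00).
ΣA = 4580.00 mm², ΣAx̄ = 55700.00 mm³, ΣAȳ = 378700.00 mm³.
x̄ = 55700.00/4580.00 = 12.16 mm; ȳ = 378700.00/4580.00 = 82.69 mm.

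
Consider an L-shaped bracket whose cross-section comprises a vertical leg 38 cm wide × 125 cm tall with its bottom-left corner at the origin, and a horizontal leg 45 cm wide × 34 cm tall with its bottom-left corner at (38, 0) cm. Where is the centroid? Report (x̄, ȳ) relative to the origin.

x̄ = 29.11 cm, ȳ = 51.41 cm

vertical leg: A = 38 × 125 = 4750.00, centroid at (19.00, 62.50).
horizontal leg: A = 45 × 34 = 1530.00, centroid at (60.50, 17.00).
ΣA = 6280.00 cm²
ΣAx̄ = (4750.00)(19.00) + (1530.00)(60.50) = 182815.00 cm³
ΣAȳ = (4750.00)(62.50) + (1530.00)(17.00) = 322885.00 cm³
x̄ = 182815.00 / 6280.00 = 29.11 cm
ȳ = 322885.00 / 6280.00 = 51.41 cm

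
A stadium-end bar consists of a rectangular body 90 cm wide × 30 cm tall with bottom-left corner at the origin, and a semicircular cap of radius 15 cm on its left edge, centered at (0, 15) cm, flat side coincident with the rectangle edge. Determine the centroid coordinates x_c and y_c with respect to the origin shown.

Part | A | x̄ᵢ | ȳᵢ | A·x̄ᵢ | A·ȳᵢ
rectangular body | 2700.00 | 45.00 | 15.00 | 121500.00 | 40500.00
semicircular end | 353.43 | -6.37 | 15.00 | -2250.00 | 5301.44
Σ | 3053.43 |  |  | 119250.00 | 45801.44
x_c = 119250.00 / 3053.43 = 39.05 cm
y_c = 45801.44 / 3053.43 = 15.00 cm

x_c = 39.05 cm, y_c = 15.00 cm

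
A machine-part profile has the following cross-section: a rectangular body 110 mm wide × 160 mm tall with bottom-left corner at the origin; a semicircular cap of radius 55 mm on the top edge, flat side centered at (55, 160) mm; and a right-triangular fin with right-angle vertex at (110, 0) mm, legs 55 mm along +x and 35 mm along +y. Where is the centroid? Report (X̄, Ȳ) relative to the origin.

X̄ = 58.03 mm, Ȳ = 98.24 mm

rectangular body: A = 110 × 160 = 17600.00, centroid at (55.00, 80.00).
semicircular top: A = ½π·55² = 4751.66, centroid at (55.00, 183.34).
triangular fin: A = ½·55·35 = 962.50, centroid at (128.33, 11.67).
ΣA = 23314.16 mm²
ΣAX̄ = (17600.00)(55.00) + (4751.66)(55.00) + (962.50)(128.33) = 1352862.07 mm³
ΣAȲ = (17600.00)(80.00) + (4751.66)(183.34) + (962.50)(11.67) = 2290411.26 mm³
X̄ = 1352862.07 / 23314.16 = 58.03 mm
Ȳ = 2290411.26 / 23314.16 = 98.24 mm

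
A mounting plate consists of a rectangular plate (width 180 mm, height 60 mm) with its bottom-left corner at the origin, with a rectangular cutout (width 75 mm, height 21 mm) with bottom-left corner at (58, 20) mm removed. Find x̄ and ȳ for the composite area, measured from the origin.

x̄ = 89.06 mm, ȳ = 29.91 mm

plate: A = 180 × 60 = 10800.00, centroid at (90.00, 30.00).
hole: A = −(75 × 21) = -1575.00, centroid at (95.50, 30.50).
ΣA = 9225.00 mm²
ΣAx̄ = (10800.00)(90.00) + (-1575.00)(95.50) = 821587.50 mm³
ΣAȳ = (10800.00)(30.00) + (-1575.00)(30.50) = 275962.50 mm³
x̄ = 821587.50 / 9225.00 = 89.06 mm
ȳ = 275962.50 / 9225.00 = 29.91 mm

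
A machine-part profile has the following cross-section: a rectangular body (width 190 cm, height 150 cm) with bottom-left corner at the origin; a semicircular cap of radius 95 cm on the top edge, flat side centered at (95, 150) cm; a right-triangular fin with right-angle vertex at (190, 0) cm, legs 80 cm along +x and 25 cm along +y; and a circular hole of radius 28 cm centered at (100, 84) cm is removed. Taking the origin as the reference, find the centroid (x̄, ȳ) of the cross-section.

Part | A | x̄ᵢ | ȳᵢ | A·x̄ᵢ | A·ȳᵢ
rectangular body | 28500.00 | 95.00 | 75.00 | 2707500.00 | 2137500.00
semicircular top | 14176.44 | 95.00 | 190.32 | 1346761.50 | 2698048.86
triangular fin | 1000.00 | 216.67 | 8.33 | 216666.67 | 8333.33
hole | -2463.01 | 100.00 | 84.00 | -246300.86 | -206892.73
Σ | 41213.43 |  |  | 4024627.30 | 4636989.47
x̄ = 4024627.30 / 41213.43 = 97.65 cm
ȳ = 4636989.47 / 41213.43 = 112.51 cm

x̄ = 97.65 cm, ȳ = 112.51 cm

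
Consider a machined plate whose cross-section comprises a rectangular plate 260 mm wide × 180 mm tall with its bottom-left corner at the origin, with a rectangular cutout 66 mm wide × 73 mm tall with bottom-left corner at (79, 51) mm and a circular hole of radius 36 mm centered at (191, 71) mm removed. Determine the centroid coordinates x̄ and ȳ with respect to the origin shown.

x̄ = 125.74 mm, ȳ = 92.36 mm

plate: A = 260 × 180 = 46800.00, centroid at (130.00, 90.00).
hole 1: A = −(66 × 73) = -4818.00, centroid at (112.00, 87.50).
hole 2: A = −π·36² = -4071.50, centroid at (191.00, 71.00).
ΣA = 37910.50 mm², ΣAx̄ = 4766726.72 mm³, ΣAȳ = 3501348.21 mm³.
x̄ = 4766726.72/37910.50 = 125.74 mm; ȳ = 3501348.21/37910.50 = 92.36 mm.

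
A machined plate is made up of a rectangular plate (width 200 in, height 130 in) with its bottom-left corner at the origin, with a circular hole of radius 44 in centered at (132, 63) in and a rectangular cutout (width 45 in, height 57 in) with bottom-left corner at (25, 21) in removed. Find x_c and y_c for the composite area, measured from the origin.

plate: A = 200 × 130 = 26000.00, centroid at (100.00, 65.00).
hole 1: A = −π·44² = -6082.12, centroid at (132.00, 63.00).
hole 2: A = −(45 × 57) = -2565.00, centroid at (47.50, 49.50).
ΣA = 17352.88 in²
ΣAx_c = (26000.00)(100.00) + (-6082.12)(132.00) + (-2565.00)(47.50) = 1675322.21 in³
ΣAy_c = (26000.00)(65.00) + (-6082.12)(63.00) + (-2565.00)(49.50) = 1179858.73 in³
x_c = 1675322.21 / 17352.88 = 96.54 in
y_c = 1179858.73 / 17352.88 = 67.99 in

x_c = 96.54 in, y_c = 67.99 in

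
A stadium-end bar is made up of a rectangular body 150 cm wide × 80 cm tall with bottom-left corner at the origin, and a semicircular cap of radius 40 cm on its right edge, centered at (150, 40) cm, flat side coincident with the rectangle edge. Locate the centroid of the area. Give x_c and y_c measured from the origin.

rectangular body: A = 150 × 80 = 12000.00, centroid at (75.00, 40.00).
semicircular end: A = ½π·40² = 2513.27, centroid at (166.98, 40.00).
ΣA = 14513.27 cm², ΣAx_c = 1319657.79 cm³, ΣAy_c = 580530.96 cm³.
x_c = 1319657.79/14513.27 = 90.93 cm; y_c = 580530.96/14513.27 = 40.00 cm.

x_c = 90.93 cm, y_c = 40.00 cm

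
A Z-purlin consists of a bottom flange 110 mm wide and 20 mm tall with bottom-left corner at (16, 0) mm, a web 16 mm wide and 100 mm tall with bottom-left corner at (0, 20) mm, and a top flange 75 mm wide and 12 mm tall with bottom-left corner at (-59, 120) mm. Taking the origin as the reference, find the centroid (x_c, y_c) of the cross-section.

Part | A | x̄ᵢ | ȳᵢ | A·x̄ᵢ | A·ȳᵢ
bottom flange | 2200.00 | 71.00 | 10.00 | 156200.00 | 22000.00
web | 1600.00 | 8.00 | 70.00 | 12800.00 | 112000.00
top flange | 900.00 | -21.50 | 126.00 | -19350.00 | 113400.00
Σ | 4700.00 |  |  | 149650.00 | 247400.00
x_c = 149650.00 / 4700.00 = 31.84 mm
y_c = 247400.00 / 4700.00 = 52.64 mm

x_c = 31.84 mm, y_c = 52.64 mm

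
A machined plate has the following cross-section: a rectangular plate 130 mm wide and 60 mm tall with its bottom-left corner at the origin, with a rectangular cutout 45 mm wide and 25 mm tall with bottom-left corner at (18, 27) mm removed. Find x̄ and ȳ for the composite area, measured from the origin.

plate: A = 130 × 60 = 7800.00, centroid at (65.00, 30.00).
hole: A = −(45 × 25) = -1125.00, centroid at (40.50, 39.50).
ΣA = 6675.00 mm², ΣAx̄ = 461437.50 mm³, ΣAȳ = 189562.50 mm³.
x̄ = 461437.50/6675.00 = 69.13 mm; ȳ = 189562.50/6675.00 = 28.40 mm.

x̄ = 69.13 mm, ȳ = 28.40 mm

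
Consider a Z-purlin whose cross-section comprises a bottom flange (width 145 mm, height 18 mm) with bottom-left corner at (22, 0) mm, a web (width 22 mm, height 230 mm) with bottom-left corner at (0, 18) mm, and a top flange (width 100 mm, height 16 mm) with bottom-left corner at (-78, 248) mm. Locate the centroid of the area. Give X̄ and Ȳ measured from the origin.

X̄ = 27.78 mm, Ȳ = 119.32 mm

bottom flange: A = 145 × 18 = 2610.00, centroid at (94.50, 9.00).
web: A = 22 × 230 = 5060.00, centroid at (11.00, 133.00).
top flange: A = 100 × 16 = 1600.00, centroid at (-28.00, 256.00).
ΣA = 9270.00 mm², ΣAX̄ = 257505.00 mm³, ΣAȲ = 1106070.00 mm³.
X̄ = 257505.00/9270.00 = 27.78 mm; Ȳ = 1106070.00/9270.00 = 119.32 mm.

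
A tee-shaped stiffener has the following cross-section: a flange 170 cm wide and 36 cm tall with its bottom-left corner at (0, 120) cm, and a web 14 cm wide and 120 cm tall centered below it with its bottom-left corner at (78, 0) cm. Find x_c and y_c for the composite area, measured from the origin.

x_c = 85.00 cm, y_c = 121.20 cm

web: A = 14 × 120 = 1680.00, centroid at (85.00, 60.00).
flange: A = 170 × 36 = 6120.00, centroid at (85.00, 138.00).
ΣA = 7800.00 cm²
ΣAx_c = (1680.00)(85.00) + (6120.00)(85.00) = 663000.00 cm³
ΣAy_c = (1680.00)(60.00) + (6120.00)(138.00) = 945360.00 cm³
x_c = 663000.00 / 7800.00 = 85.00 cm
y_c = 945360.00 / 7800.00 = 121.20 cm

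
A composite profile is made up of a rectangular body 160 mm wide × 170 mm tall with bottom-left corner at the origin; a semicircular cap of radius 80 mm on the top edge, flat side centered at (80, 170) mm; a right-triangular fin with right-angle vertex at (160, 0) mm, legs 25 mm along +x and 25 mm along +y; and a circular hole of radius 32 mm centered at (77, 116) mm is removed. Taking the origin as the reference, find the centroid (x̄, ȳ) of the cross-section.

Part | A | x̄ᵢ | ȳᵢ | A·x̄ᵢ | A·ȳᵢ
rectangular body | 27200.00 | 80.00 | 85.00 | 2176000.00 | 2312000.00
semicircular top | 10053.10 | 80.00 | 203.95 | 804247.72 | 2050359.74
triangular fin | 312.50 | 168.33 | 8.33 | 52604.17 | 2604.17
hole | -3216.99 | 77.00 | 116.00 | -247708.30 | -373170.94
Σ | 34348.61 |  |  | 2785143.59 | 3991792.96
x̄ = 2785143.59 / 34348.61 = 81.08 mm
ȳ = 3991792.96 / 34348.61 = 116.21 mm

x̄ = 81.08 mm, ȳ = 116.21 mm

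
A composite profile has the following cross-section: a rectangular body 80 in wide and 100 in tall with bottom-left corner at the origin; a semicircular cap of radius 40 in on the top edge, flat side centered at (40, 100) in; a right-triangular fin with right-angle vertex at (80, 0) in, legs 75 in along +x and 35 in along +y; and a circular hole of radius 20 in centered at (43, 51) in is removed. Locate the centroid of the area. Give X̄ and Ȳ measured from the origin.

X̄ = 47.72 in, Ȳ = 61.05 in

rectangular body: A = 80 × 100 = 8000.00, centroid at (40.00, 50.00).
semicircular top: A = ½π·40² = 2513.27, centroid at (40.00, 116.98).
triangular fin: A = ½·75·35 = 1312.50, centroid at (105.00, 11.67).
hole: A = −π·20² = -1256.64, centroid at (43.00, 51.00).
ΣA = 10569.14 in², ΣAX̄ = 504308.07 in³, ΣAȲ = 645218.09 in³.
X̄ = 504308.07/10569.14 = 47.72 in; Ȳ = 645218.09/10569.14 = 61.05 in.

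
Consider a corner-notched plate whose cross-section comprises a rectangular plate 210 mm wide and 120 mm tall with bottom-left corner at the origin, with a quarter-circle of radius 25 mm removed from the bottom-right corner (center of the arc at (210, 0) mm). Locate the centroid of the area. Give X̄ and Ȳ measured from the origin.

plate: A = 210 × 120 = 25200.00, centroid at (105.00, 60.00).
removed quarter-circle: A = −¼π·25² = -490.87, centroid at (199.39, 10.61).
ΣA = 24709.13 mm², ΣAX̄ = 2548124.82 mm³, ΣAȲ = 1506791.67 mm³.
X̄ = 2548124.82/24709.13 = 103.12 mm; Ȳ = 1506791.67/24709.13 = 60.98 mm.

X̄ = 103.12 mm, Ȳ = 60.98 mm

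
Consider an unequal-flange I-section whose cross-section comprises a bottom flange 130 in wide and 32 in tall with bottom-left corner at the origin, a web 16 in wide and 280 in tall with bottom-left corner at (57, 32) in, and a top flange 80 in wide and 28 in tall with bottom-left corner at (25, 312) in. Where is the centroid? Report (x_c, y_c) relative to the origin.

x_c = 65.00 in, y_c = 144.06 in

bottom flange: A = 130 × 32 = 4160.00, centroid at (65.00, 16.00).
web: A = 16 × 280 = 4480.00, centroid at (65.00, 172.00).
top flange: A = 80 × 28 = 2240.00, centroid at (65.00, 326.00).
ΣA = 10880.00 in², ΣAx_c = 707200.00 in³, ΣAy_c = 1567360.00 in³.
x_c = 707200.00/10880.00 = 65.00 in; y_c = 1567360.00/10880.00 = 144.06 in.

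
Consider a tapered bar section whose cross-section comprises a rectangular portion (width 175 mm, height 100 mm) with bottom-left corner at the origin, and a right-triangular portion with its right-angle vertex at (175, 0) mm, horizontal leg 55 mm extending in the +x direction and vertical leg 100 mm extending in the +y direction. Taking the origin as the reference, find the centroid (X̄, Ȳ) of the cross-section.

X̄ = 101.87 mm, Ȳ = 47.74 mm

rectangular portion: A = 175 × 100 = 17500.00, centroid at (87.50, 50.00).
triangular portion: A = ½·55·100 = 2750.00, centroid at (193.33, 33.33).
ΣA = 20250.00 mm², ΣAX̄ = 2062916.67 mm³, ΣAȲ = 966666.67 mm³.
X̄ = 2062916.67/20250.00 = 101.87 mm; Ȳ = 966666.67/20250.00 = 47.74 mm.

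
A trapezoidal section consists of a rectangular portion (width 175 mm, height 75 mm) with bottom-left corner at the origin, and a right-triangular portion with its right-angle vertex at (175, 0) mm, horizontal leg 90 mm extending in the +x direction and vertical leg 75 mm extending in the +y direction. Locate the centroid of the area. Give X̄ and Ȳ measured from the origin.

X̄ = 111.53 mm, Ȳ = 34.94 mm

Part | A | x̄ᵢ | ȳᵢ | A·x̄ᵢ | A·ȳᵢ
rectangular portion | 13125.00 | 87.50 | 37.50 | 1148437.50 | 492187.50
triangular portion | 3375.00 | 205.00 | 25.00 | 691875.00 | 84375.00
Σ | 16500.00 |  |  | 1840312.50 | 576562.50
X̄ = 1840312.50 / 16500.00 = 111.53 mm
Ȳ = 576562.50 / 16500.00 = 34.94 mm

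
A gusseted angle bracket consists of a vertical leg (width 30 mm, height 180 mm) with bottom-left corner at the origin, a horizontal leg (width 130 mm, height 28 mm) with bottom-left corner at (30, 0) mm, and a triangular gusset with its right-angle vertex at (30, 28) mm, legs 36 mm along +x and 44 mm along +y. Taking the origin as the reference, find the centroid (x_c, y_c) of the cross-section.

x_c = 46.79 mm, y_c = 58.05 mm

vertical leg: A = 30 × 180 = 5400.00, centroid at (15.00, 90.00).
horizontal leg: A = 130 × 28 = 3640.00, centroid at (95.00, 14.00).
gusset: A = ½·36·44 = 792.00, centroid at (42.00, 42.67).
ΣA = 9832.00 mm², ΣAx_c = 460064.00 mm³, ΣAy_c = 570752.00 mm³.
x_c = 460064.00/9832.00 = 46.79 mm; y_c = 570752.00/9832.00 = 58.05 mm.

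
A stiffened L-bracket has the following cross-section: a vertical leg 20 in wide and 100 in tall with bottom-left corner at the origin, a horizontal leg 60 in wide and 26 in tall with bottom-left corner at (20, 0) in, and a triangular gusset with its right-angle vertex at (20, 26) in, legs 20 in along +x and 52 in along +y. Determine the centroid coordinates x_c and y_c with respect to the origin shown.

x_c = 27.42 in, y_c = 35.00 in

Part | A | x̄ᵢ | ȳᵢ | A·x̄ᵢ | A·ȳᵢ
vertical leg | 2000.00 | 10.00 | 50.00 | 20000.00 | 100000.00
horizontal leg | 1560.00 | 50.00 | 13.00 | 78000.00 | 20280.00
gusset | 520.00 | 26.67 | 43.33 | 13866.67 | 22533.33
Σ | 4080.00 |  |  | 111866.67 | 142813.33
x_c = 111866.67 / 4080.00 = 27.42 in
y_c = 142813.33 / 4080.00 = 35.00 in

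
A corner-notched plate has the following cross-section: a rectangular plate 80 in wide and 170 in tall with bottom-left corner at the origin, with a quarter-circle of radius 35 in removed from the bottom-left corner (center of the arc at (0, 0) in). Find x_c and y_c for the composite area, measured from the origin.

x_c = 41.91 in, y_c = 90.34 in

Part | A | x̄ᵢ | ȳᵢ | A·x̄ᵢ | A·ȳᵢ
plate | 13600.00 | 40.00 | 85.00 | 544000.00 | 1156000.00
removed quarter-circle | -962.11 | 14.85 | 14.85 | -14291.67 | -14291.67
Σ | 12637.89 |  |  | 529708.33 | 1141708.33
x_c = 529708.33 / 12637.89 = 41.91 in
y_c = 1141708.33 / 12637.89 = 90.34 in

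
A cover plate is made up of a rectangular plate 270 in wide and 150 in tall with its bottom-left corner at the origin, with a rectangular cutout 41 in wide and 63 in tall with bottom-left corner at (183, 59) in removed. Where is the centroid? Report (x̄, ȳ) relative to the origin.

plate: A = 270 × 150 = 40500.00, centroid at (135.00, 75.00).
hole: A = −(41 × 63) = -2583.00, centroid at (203.50, 90.50).
ΣA = 37917.00 in²
ΣAx̄ = (40500.00)(135.00) + (-2583.00)(203.50) = 4941859.50 in³
ΣAȳ = (40500.00)(75.00) + (-2583.00)(90.50) = 2803738.50 in³
x̄ = 4941859.50 / 37917.00 = 130.33 in
ȳ = 2803738.50 / 37917.00 = 73.94 in

x̄ = 130.33 in, ȳ = 73.94 in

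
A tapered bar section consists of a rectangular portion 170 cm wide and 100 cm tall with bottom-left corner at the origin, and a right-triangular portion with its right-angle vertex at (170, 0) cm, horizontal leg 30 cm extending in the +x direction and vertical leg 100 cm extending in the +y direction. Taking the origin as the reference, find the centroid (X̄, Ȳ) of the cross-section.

X̄ = 92.70 cm, Ȳ = 48.65 cm

rectangular portion: A = 170 × 100 = 17000.00, centroid at (85.00, 50.00).
triangular portion: A = ½·30·100 = 1500.00, centroid at (180.00, 33.33).
ΣA = 18500.00 cm², ΣAX̄ = 1715000.00 cm³, ΣAȲ = 900000.00 cm³.
X̄ = 1715000.00/18500.00 = 92.70 cm; Ȳ = 900000.00/18500.00 = 48.65 cm.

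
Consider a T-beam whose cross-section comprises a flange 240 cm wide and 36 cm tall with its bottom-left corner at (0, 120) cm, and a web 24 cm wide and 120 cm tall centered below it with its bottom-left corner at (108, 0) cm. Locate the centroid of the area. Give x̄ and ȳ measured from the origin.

web: A = 24 × 120 = 2880.00, centroid at (120.00, 60.00).
flange: A = 240 × 36 = 8640.00, centroid at (120.00, 138.00).
ΣA = 11520.00 cm², ΣAx̄ = 1382400.00 cm³, ΣAȳ = 1365120.00 cm³.
x̄ = 1382400.00/11520.00 = 120.00 cm; ȳ = 1365120.00/11520.00 = 118.50 cm.

x̄ = 120.00 cm, ȳ = 118.50 cm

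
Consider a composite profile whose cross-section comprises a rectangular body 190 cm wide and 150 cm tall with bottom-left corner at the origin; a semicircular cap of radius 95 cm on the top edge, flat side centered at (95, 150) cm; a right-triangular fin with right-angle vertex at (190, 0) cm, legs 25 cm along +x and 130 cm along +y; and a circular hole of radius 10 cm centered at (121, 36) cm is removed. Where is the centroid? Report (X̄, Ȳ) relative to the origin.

Part | A | x̄ᵢ | ȳᵢ | A·x̄ᵢ | A·ȳᵢ
rectangular body | 28500.00 | 95.00 | 75.00 | 2707500.00 | 2137500.00
semicircular top | 14176.44 | 95.00 | 190.32 | 1346761.50 | 2698048.86
triangular fin | 1625.00 | 198.33 | 43.33 | 322291.67 | 70416.67
hole | -314.16 | 121.00 | 36.00 | -38013.27 | -11309.73
Σ | 43987.28 |  |  | 4338539.90 | 4894655.79
X̄ = 4338539.90 / 43987.28 = 98.63 cm
Ȳ = 4894655.79 / 43987.28 = 111.27 cm

X̄ = 98.63 cm, Ȳ = 111.27 cm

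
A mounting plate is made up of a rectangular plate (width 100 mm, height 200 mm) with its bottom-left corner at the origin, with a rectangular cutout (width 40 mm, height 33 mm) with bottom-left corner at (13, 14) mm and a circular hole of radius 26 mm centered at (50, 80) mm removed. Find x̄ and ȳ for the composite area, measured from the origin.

Part | A | x̄ᵢ | ȳᵢ | A·x̄ᵢ | A·ȳᵢ
plate | 20000.00 | 50.00 | 100.00 | 1000000.00 | 2000000.00
hole 1 | -1320.00 | 33.00 | 30.50 | -43560.00 | -40260.00
hole 2 | -2123.72 | 50.00 | 80.00 | -106185.83 | -169897.33
Σ | 16556.28 |  |  | 850254.17 | 1789842.67
x̄ = 850254.17 / 16556.28 = 51.36 mm
ȳ = 1789842.67 / 16556.28 = 108.11 mm

x̄ = 51.36 mm, ȳ = 108.11 mm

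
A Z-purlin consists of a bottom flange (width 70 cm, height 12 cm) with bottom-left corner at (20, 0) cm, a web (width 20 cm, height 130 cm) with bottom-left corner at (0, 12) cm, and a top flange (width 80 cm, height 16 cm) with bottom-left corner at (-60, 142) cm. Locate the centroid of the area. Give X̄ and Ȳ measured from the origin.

bottom flange: A = 70 × 12 = 840.00, centroid at (55.00, 6.00).
web: A = 20 × 130 = 2600.00, centroid at (10.00, 77.00).
top flange: A = 80 × 16 = 1280.00, centroid at (-20.00, 150.00).
ΣA = 4720.00 cm²
ΣAX̄ = (840.00)(55.00) + (2600.00)(10.00) + (1280.00)(-20.00) = 46600.00 cm³
ΣAȲ = (840.00)(6.00) + (2600.00)(77.00) + (1280.00)(150.00) = 397240.00 cm³
X̄ = 46600.00 / 4720.00 = 9.87 cm
Ȳ = 397240.00 / 4720.00 = 84.16 cm

X̄ = 9.87 cm, Ȳ = 84.16 cm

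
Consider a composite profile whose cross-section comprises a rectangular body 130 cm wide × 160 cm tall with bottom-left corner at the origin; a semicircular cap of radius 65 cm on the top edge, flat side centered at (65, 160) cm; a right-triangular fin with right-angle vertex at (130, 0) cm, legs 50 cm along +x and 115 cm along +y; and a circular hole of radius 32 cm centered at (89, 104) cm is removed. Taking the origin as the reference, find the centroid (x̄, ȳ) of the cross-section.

x̄ = 70.82 cm, ȳ = 99.08 cm

rectangular body: A = 130 × 160 = 20800.00, centroid at (65.00, 80.00).
semicircular top: A = ½π·65² = 6636.61, centroid at (65.00, 187.59).
triangular fin: A = ½·50·115 = 2875.00, centroid at (146.67, 38.33).
hole: A = −π·32² = -3216.99, centroid at (89.00, 104.00).
ΣA = 27094.62 cm²
ΣAx̄ = (20800.00)(65.00) + (6636.61)(65.00) + (2875.00)(146.67) + (-3216.99)(89.00) = 1918734.42 cm³
ΣAȳ = (20800.00)(80.00) + (6636.61)(187.59) + (2875.00)(38.33) + (-3216.99)(104.00) = 2684582.93 cm³
x̄ = 1918734.42 / 27094.62 = 70.82 cm
ȳ = 2684582.93 / 27094.62 = 99.08 cm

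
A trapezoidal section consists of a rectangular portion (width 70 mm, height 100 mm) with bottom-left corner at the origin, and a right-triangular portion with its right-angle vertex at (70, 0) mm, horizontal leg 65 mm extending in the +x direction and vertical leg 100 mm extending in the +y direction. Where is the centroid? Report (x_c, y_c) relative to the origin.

rectangular portion: A = 70 × 100 = 7000.00, centroid at (35.00, 50.00).
triangular portion: A = ½·65·100 = 3250.00, centroid at (91.67, 33.33).
ΣA = 10250.00 mm²
ΣAx_c = (7000.00)(35.00) + (3250.00)(91.67) = 542916.67 mm³
ΣAy_c = (7000.00)(50.00) + (3250.00)(33.33) = 458333.33 mm³
x_c = 542916.67 / 10250.00 = 52.97 mm
y_c = 458333.33 / 10250.00 = 44.72 mm

x_c = 52.97 mm, y_c = 44.72 mm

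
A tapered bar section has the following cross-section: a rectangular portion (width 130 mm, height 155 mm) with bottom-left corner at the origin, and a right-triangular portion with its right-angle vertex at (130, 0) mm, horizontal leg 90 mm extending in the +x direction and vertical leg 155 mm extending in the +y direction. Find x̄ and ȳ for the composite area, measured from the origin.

x̄ = 89.43 mm, ȳ = 70.86 mm

Part | A | x̄ᵢ | ȳᵢ | A·x̄ᵢ | A·ȳᵢ
rectangular portion | 20150.00 | 65.00 | 77.50 | 1309750.00 | 1561625.00
triangular portion | 6975.00 | 160.00 | 51.67 | 1116000.00 | 360375.00
Σ | 27125.00 |  |  | 2425750.00 | 1922000.00
x̄ = 2425750.00 / 27125.00 = 89.43 mm
ȳ = 1922000.00 / 27125.00 = 70.86 mm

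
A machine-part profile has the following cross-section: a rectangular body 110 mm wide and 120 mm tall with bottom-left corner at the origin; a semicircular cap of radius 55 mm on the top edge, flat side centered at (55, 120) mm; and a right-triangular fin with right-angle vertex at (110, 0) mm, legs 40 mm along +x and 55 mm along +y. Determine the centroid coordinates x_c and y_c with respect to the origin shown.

x_c = 58.95 mm, y_c = 78.38 mm

rectangular body: A = 110 × 120 = 13200.00, centroid at (55.00, 60.00).
semicircular top: A = ½π·55² = 4751.66, centroid at (55.00, 143.34).
triangular fin: A = ½·40·55 = 1100.00, centroid at (123.33, 18.33).
ΣA = 19051.66 mm², ΣAx_c = 1123007.91 mm³, ΣAy_c = 1493282.40 mm³.
x_c = 1123007.91/19051.66 = 58.95 mm; y_c = 1493282.40/19051.66 = 78.38 mm.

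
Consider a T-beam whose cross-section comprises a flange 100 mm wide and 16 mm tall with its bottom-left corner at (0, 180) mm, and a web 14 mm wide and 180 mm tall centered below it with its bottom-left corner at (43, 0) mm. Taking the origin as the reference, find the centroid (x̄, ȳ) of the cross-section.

x̄ = 50.00 mm, ȳ = 128.06 mm

Part | A | x̄ᵢ | ȳᵢ | A·x̄ᵢ | A·ȳᵢ
web | 2520.00 | 50.00 | 90.00 | 126000.00 | 226800.00
flange | 1600.00 | 50.00 | 188.00 | 80000.00 | 300800.00
Σ | 4120.00 |  |  | 206000.00 | 527600.00
x̄ = 206000.00 / 4120.00 = 50.00 mm
ȳ = 527600.00 / 4120.00 = 128.06 mm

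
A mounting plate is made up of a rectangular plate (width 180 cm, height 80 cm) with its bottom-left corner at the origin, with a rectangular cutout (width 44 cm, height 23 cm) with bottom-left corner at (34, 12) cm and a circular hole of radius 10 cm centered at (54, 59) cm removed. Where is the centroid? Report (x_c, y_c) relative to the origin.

plate: A = 180 × 80 = 14400.00, centroid at (90.00, 40.00).
hole 1: A = −(44 × 23) = -1012.00, centroid at (56.00, 23.50).
hole 2: A = −π·10² = -314.16, centroid at (54.00, 59.00).
ΣA = 13073.84 cm²
ΣAx_c = (14400.00)(90.00) + (-1012.00)(56.00) + (-314.16)(54.00) = 1222363.40 cm³
ΣAy_c = (14400.00)(40.00) + (-1012.00)(23.50) + (-314.16)(59.00) = 533682.60 cm³
x_c = 1222363.40 / 13073.84 = 93.50 cm
y_c = 533682.60 / 13073.84 = 40.82 cm

x_c = 93.50 cm, y_c = 40.82 cm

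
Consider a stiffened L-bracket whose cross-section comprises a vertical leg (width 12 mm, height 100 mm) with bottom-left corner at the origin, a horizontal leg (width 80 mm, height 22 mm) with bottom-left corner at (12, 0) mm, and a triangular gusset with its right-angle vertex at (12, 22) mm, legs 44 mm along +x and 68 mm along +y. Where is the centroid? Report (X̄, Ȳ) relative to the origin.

vertical leg: A = 12 × 100 = 1200.00, centroid at (6.00, 50.00).
horizontal leg: A = 80 × 22 = 1760.00, centroid at (52.00, 11.00).
gusset: A = ½·44·68 = 1496.00, centroid at (26.67, 44.67).
ΣA = 4456.00 mm², ΣAX̄ = 138613.33 mm³, ΣAȲ = 146181.33 mm³.
X̄ = 138613.33/4456.00 = 31.11 mm; Ȳ = 146181.33/4456.00 = 32.81 mm.

X̄ = 31.11 mm, Ȳ = 32.81 mm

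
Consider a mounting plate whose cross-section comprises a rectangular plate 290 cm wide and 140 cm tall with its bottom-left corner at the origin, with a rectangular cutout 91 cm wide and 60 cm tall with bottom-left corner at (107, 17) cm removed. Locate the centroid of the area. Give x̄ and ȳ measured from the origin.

x̄ = 143.83 cm, ȳ = 73.57 cm

Part | A | x̄ᵢ | ȳᵢ | A·x̄ᵢ | A·ȳᵢ
plate | 40600.00 | 145.00 | 70.00 | 5887000.00 | 2842000.00
hole | -5460.00 | 152.50 | 47.00 | -832650.00 | -256620.00
Σ | 35140.00 |  |  | 5054350.00 | 2585380.00
x̄ = 5054350.00 / 35140.00 = 143.83 cm
ȳ = 2585380.00 / 35140.00 = 73.57 cm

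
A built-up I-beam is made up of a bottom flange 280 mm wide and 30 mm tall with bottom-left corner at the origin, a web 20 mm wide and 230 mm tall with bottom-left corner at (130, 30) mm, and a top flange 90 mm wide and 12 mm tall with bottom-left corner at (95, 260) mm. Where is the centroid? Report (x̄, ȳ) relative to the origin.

x̄ = 140.00 mm, ȳ = 76.72 mm

Part | A | x̄ᵢ | ȳᵢ | A·x̄ᵢ | A·ȳᵢ
bottom flange | 8400.00 | 140.00 | 15.00 | 1176000.00 | 126000.00
web | 4600.00 | 140.00 | 145.00 | 644000.00 | 667000.00
top flange | 1080.00 | 140.00 | 266.00 | 151200.00 | 287280.00
Σ | 14080.00 |  |  | 1971200.00 | 1080280.00
x̄ = 1971200.00 / 14080.00 = 140.00 mm
ȳ = 1080280.00 / 14080.00 = 76.72 mm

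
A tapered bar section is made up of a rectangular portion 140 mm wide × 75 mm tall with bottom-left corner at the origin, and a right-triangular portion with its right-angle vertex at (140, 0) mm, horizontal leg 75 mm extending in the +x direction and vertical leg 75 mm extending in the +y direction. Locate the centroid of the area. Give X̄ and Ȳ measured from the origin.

X̄ = 90.07 mm, Ȳ = 34.86 mm

Part | A | x̄ᵢ | ȳᵢ | A·x̄ᵢ | A·ȳᵢ
rectangular portion | 10500.00 | 70.00 | 37.50 | 735000.00 | 393750.00
triangular portion | 2812.50 | 165.00 | 25.00 | 464062.50 | 70312.50
Σ | 13312.50 |  |  | 1199062.50 | 464062.50
X̄ = 1199062.50 / 13312.50 = 90.07 mm
Ȳ = 464062.50 / 13312.50 = 34.86 mm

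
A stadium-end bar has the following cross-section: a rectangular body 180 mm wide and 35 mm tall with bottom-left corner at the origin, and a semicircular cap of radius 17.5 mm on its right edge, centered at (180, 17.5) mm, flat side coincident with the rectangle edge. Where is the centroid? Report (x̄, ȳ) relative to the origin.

Part | A | x̄ᵢ | ȳᵢ | A·x̄ᵢ | A·ȳᵢ
rectangular body | 6300.00 | 90.00 | 17.50 | 567000.00 | 110250.00
semicircular end | 481.06 | 187.43 | 17.50 | 90163.06 | 8418.49
Σ | 6781.06 |  |  | 657163.06 | 118668.49
x̄ = 657163.06 / 6781.06 = 96.91 mm
ȳ = 118668.49 / 6781.06 = 17.50 mm

x̄ = 96.91 mm, ȳ = 17.50 mm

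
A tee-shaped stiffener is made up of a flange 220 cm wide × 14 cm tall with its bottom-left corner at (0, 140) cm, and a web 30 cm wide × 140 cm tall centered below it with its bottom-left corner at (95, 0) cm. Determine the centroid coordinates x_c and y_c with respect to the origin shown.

Part | A | x̄ᵢ | ȳᵢ | A·x̄ᵢ | A·ȳᵢ
web | 4200.00 | 110.00 | 70.00 | 462000.00 | 294000.00
flange | 3080.00 | 110.00 | 147.00 | 338800.00 | 452760.00
Σ | 7280.00 |  |  | 800800.00 | 746760.00
x_c = 800800.00 / 7280.00 = 110.00 cm
y_c = 746760.00 / 7280.00 = 102.58 cm

x_c = 110.00 cm, y_c = 102.58 cm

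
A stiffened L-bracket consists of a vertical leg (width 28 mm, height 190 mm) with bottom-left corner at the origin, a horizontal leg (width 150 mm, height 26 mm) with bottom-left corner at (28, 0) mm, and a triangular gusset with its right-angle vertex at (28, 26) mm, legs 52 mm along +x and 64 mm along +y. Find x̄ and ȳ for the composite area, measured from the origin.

x̄ = 50.68 mm, ȳ = 58.33 mm

vertical leg: A = 28 × 190 = 5320.00, centroid at (14.00, 95.00).
horizontal leg: A = 150 × 26 = 3900.00, centroid at (103.00, 13.00).
gusset: A = ½·52·64 = 1664.00, centroid at (45.33, 47.33).
ΣA = 10884.00 mm²
ΣAx̄ = (5320.00)(14.00) + (3900.00)(103.00) + (1664.00)(45.33) = 551614.67 mm³
ΣAȳ = (5320.00)(95.00) + (3900.00)(13.00) + (1664.00)(47.33) = 634862.67 mm³
x̄ = 551614.67 / 10884.00 = 50.68 mm
ȳ = 634862.67 / 10884.00 = 58.33 mm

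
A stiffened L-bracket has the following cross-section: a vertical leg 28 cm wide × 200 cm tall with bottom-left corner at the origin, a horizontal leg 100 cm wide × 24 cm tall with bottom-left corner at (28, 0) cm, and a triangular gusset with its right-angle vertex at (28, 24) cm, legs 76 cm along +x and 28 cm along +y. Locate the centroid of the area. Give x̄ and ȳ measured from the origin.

vertical leg: A = 28 × 200 = 5600.00, centroid at (14.00, 100.00).
horizontal leg: A = 100 × 24 = 2400.00, centroid at (78.00, 12.00).
gusset: A = ½·76·28 = 1064.00, centroid at (53.33, 33.33).
ΣA = 9064.00 cm², ΣAx̄ = 322346.67 cm³, ΣAȳ = 624266.67 cm³.
x̄ = 322346.67/9064.00 = 35.56 cm; ȳ = 624266.67/9064.00 = 68.87 cm.

x̄ = 35.56 cm, ȳ = 68.87 cm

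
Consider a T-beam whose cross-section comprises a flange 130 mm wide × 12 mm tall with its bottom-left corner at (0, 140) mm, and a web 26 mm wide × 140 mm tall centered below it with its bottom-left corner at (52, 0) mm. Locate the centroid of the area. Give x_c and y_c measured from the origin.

x_c = 65.00 mm, y_c = 92.80 mm

web: A = 26 × 140 = 3640.00, centroid at (65.00, 70.00).
flange: A = 130 × 12 = 1560.00, centroid at (65.00, 146.00).
ΣA = 5200.00 mm²
ΣAx_c = (3640.00)(65.00) + (1560.00)(65.00) = 338000.00 mm³
ΣAy_c = (3640.00)(70.00) + (1560.00)(146.00) = 482560.00 mm³
x_c = 338000.00 / 5200.00 = 65.00 mm
y_c = 482560.00 / 5200.00 = 92.80 mm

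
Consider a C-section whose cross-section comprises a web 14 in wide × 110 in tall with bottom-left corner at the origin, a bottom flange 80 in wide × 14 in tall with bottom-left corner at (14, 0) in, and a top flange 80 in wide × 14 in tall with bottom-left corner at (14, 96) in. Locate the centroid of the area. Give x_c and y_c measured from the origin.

x_c = 34.85 in, y_c = 55.00 in

Part | A | x̄ᵢ | ȳᵢ | A·x̄ᵢ | A·ȳᵢ
web | 1540.00 | 7.00 | 55.00 | 10780.00 | 84700.00
bottom flange | 1120.00 | 54.00 | 7.00 | 60480.00 | 7840.00
top flange | 1120.00 | 54.00 | 103.00 | 60480.00 | 115360.00
Σ | 3780.00 |  |  | 131740.00 | 207900.00
x_c = 131740.00 / 3780.00 = 34.85 in
y_c = 207900.00 / 3780.00 = 55.00 in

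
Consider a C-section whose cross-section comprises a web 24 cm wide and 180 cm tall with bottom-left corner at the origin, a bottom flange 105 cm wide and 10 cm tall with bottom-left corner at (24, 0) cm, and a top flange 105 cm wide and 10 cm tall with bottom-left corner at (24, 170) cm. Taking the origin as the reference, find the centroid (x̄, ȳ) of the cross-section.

x̄ = 33.10 cm, ȳ = 90.00 cm

Part | A | x̄ᵢ | ȳᵢ | A·x̄ᵢ | A·ȳᵢ
web | 4320.00 | 12.00 | 90.00 | 51840.00 | 388800.00
bottom flange | 1050.00 | 76.50 | 5.00 | 80325.00 | 5250.00
top flange | 1050.00 | 76.50 | 175.00 | 80325.00 | 183750.00
Σ | 6420.00 |  |  | 212490.00 | 577800.00
x̄ = 212490.00 / 6420.00 = 33.10 cm
ȳ = 577800.00 / 6420.00 = 90.00 cm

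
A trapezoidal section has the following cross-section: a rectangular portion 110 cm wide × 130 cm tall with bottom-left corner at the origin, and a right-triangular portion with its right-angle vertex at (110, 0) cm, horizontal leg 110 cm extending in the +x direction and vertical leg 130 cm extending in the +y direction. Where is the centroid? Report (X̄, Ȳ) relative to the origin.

X̄ = 85.56 cm, Ȳ = 57.78 cm

rectangular portion: A = 110 × 130 = 14300.00, centroid at (55.00, 65.00).
triangular portion: A = ½·110·130 = 7150.00, centroid at (146.67, 43.33).
ΣA = 21450.00 cm²
ΣAX̄ = (14300.00)(55.00) + (7150.00)(146.67) = 1835166.67 cm³
ΣAȲ = (14300.00)(65.00) + (7150.00)(43.33) = 1239333.33 cm³
X̄ = 1835166.67 / 21450.00 = 85.56 cm
Ȳ = 1239333.33 / 21450.00 = 57.78 cm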